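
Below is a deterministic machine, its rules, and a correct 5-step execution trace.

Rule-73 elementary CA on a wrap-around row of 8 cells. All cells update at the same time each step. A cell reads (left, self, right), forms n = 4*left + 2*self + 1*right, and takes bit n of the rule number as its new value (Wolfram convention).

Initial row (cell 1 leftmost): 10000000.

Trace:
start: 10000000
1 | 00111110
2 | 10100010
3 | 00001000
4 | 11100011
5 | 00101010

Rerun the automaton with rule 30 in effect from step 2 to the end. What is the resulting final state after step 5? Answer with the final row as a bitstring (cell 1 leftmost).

(re-executing steps 2..5 under rule 30; state before step 2: 00111110)
2 | 01100001
3 | 01010011
4 | 01011110
5 | 11010001

11010001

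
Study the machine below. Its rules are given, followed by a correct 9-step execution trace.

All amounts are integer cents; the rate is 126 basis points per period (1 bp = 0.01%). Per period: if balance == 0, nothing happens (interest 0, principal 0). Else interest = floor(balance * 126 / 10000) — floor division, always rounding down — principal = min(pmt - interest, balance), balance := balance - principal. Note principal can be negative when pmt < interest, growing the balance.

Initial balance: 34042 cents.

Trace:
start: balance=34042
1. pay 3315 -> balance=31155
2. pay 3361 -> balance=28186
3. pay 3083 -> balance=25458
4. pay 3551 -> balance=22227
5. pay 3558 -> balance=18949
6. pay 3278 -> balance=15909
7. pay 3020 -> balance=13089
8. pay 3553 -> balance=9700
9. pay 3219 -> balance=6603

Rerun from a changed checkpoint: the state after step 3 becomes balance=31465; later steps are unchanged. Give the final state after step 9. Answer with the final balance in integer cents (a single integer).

13079

state after step 3 := balance=31465
4. pay 3551 -> balance=28310
5. pay 3558 -> balance=25108
6. pay 3278 -> balance=22146
7. pay 3020 -> balance=19405
8. pay 3553 -> balance=16096
9. pay 3219 -> balance=13079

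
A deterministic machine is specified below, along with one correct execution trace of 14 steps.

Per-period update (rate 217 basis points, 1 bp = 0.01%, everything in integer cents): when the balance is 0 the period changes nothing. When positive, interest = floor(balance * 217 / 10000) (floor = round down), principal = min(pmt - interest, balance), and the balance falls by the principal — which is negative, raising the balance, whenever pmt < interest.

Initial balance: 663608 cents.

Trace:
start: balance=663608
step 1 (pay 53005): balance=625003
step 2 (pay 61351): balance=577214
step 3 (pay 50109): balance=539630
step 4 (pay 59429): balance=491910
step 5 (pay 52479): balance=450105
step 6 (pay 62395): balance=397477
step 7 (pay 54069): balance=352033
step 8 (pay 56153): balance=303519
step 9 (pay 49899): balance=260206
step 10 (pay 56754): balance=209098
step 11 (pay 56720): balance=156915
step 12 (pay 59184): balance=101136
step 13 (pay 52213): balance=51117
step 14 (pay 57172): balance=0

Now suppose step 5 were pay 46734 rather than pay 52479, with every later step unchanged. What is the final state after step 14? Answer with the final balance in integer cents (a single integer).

(re-executing from step 5 with the substitution; state before step 5: balance=491910)
step 5 (pay 46734): balance=455850
step 6 (pay 62395): balance=403346
step 7 (pay 54069): balance=358029
step 8 (pay 56153): balance=309645
step 9 (pay 49899): balance=266465
step 10 (pay 56754): balance=215493
step 11 (pay 56720): balance=163449
step 12 (pay 59184): balance=107811
step 13 (pay 52213): balance=57937
step 14 (pay 57172): balance=2022

2022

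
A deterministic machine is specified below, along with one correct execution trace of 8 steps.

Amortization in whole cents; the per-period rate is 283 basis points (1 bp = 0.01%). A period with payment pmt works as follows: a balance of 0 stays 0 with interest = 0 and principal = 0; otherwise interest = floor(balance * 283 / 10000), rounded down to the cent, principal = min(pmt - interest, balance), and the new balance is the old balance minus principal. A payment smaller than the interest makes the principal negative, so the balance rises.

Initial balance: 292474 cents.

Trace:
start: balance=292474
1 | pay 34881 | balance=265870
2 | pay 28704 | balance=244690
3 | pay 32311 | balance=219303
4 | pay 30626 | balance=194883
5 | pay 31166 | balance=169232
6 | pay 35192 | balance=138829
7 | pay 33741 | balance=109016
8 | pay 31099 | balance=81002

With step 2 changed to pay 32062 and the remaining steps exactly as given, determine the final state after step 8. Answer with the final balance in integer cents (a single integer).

77030

(re-executing from step 2 with the substitution; state before step 2: balance=265870)
2 | pay 32062 | balance=241332
3 | pay 32311 | balance=215850
4 | pay 30626 | balance=191332
5 | pay 31166 | balance=165580
6 | pay 35192 | balance=135073
7 | pay 33741 | balance=105154
8 | pay 31099 | balance=77030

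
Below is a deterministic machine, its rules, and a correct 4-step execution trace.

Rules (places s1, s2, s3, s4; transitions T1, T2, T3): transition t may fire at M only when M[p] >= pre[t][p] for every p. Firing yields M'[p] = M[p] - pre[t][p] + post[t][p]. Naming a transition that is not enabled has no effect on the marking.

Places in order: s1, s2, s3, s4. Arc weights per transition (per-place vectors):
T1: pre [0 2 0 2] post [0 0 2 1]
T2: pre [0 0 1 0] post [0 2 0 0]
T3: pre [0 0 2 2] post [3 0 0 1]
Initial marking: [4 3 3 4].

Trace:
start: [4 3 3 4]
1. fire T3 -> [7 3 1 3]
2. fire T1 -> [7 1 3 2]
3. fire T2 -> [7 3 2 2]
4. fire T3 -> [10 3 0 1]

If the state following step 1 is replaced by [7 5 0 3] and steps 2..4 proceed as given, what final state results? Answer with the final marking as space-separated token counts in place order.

7 5 1 2

state after step 1 := [7 5 0 3]
2. fire T1 -> [7 3 2 2]
3. fire T2 -> [7 5 1 2]
4. fire T3 -> [7 5 1 2]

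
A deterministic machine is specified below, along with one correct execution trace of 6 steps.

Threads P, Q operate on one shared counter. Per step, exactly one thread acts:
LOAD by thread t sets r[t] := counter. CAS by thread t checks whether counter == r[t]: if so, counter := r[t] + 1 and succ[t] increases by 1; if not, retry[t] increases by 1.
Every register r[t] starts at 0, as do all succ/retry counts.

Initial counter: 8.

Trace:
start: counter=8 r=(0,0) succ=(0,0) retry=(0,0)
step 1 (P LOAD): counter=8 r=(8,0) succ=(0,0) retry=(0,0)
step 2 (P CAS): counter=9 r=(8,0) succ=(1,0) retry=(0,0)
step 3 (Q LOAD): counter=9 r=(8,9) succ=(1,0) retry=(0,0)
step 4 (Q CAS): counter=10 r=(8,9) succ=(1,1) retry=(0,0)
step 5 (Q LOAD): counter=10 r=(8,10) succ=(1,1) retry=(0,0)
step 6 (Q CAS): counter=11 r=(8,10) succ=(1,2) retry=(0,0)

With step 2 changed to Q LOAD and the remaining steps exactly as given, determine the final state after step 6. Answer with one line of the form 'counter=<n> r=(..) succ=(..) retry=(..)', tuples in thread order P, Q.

(re-executing from step 2 with the substitution; state before step 2: counter=8 r=(8,0) succ=(0,0) retry=(0,0))
step 2 (Q LOAD): counter=8 r=(8,8) succ=(0,0) retry=(0,0)
step 3 (Q LOAD): counter=8 r=(8,8) succ=(0,0) retry=(0,0)
step 4 (Q CAS): counter=9 r=(8,8) succ=(0,1) retry=(0,0)
step 5 (Q LOAD): counter=9 r=(8,9) succ=(0,1) retry=(0,0)
step 6 (Q CAS): counter=10 r=(8,9) succ=(0,2) retry=(0,0)

counter=10 r=(8,9) succ=(0,2) retry=(0,0)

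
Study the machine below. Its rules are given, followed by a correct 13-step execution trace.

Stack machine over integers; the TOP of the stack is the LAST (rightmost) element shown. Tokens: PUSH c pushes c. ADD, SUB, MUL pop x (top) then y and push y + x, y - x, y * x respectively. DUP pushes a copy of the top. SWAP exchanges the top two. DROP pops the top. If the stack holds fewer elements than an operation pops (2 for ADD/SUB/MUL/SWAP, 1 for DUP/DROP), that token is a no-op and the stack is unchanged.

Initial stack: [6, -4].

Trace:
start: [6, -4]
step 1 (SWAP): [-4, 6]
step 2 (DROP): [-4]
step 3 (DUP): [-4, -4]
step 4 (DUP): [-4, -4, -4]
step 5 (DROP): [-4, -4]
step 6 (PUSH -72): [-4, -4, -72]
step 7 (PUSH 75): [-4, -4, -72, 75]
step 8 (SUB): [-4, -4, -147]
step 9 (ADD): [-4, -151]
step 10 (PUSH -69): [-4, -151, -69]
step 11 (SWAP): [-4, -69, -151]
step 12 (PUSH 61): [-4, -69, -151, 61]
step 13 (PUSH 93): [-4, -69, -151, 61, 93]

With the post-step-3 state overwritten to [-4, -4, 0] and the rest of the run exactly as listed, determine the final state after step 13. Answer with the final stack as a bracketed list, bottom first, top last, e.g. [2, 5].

state after step 3 := [-4, -4, 0]
step 4 (DUP): [-4, -4, 0, 0]
step 5 (DROP): [-4, -4, 0]
step 6 (PUSH -72): [-4, -4, 0, -72]
step 7 (PUSH 75): [-4, -4, 0, -72, 75]
step 8 (SUB): [-4, -4, 0, -147]
step 9 (ADD): [-4, -4, -147]
step 10 (PUSH -69): [-4, -4, -147, -69]
step 11 (SWAP): [-4, -4, -69, -147]
step 12 (PUSH 61): [-4, -4, -69, -147, 61]
step 13 (PUSH 93): [-4, -4, -69, -147, 61, 93]

[-4, -4, -69, -147, 61, 93]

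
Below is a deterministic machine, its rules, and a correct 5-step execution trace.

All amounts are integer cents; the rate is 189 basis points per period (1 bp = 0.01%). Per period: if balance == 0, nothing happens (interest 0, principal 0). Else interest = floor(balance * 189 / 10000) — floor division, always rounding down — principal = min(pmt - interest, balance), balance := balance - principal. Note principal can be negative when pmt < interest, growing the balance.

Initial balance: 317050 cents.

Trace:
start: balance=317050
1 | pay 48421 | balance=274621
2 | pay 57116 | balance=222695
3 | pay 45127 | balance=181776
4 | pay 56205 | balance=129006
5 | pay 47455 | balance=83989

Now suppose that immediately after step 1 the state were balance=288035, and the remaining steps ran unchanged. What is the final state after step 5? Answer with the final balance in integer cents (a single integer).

98446

state after step 1 := balance=288035
2 | pay 57116 | balance=236362
3 | pay 45127 | balance=195702
4 | pay 56205 | balance=143195
5 | pay 47455 | balance=98446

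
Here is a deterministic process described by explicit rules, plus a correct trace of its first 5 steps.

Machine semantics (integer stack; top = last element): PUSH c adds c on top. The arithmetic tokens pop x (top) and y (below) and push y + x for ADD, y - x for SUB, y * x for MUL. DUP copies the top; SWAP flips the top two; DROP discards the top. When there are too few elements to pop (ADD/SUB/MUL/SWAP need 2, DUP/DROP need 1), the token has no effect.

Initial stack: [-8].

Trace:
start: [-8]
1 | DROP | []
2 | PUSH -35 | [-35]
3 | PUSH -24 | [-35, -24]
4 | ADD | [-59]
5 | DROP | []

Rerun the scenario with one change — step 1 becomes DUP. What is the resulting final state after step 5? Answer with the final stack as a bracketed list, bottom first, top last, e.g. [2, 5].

[-8, -8]

(re-executing from step 1 with the substitution; state before step 1: [-8])
1 | DUP | [-8, -8]
2 | PUSH -35 | [-8, -8, -35]
3 | PUSH -24 | [-8, -8, -35, -24]
4 | ADD | [-8, -8, -59]
5 | DROP | [-8, -8]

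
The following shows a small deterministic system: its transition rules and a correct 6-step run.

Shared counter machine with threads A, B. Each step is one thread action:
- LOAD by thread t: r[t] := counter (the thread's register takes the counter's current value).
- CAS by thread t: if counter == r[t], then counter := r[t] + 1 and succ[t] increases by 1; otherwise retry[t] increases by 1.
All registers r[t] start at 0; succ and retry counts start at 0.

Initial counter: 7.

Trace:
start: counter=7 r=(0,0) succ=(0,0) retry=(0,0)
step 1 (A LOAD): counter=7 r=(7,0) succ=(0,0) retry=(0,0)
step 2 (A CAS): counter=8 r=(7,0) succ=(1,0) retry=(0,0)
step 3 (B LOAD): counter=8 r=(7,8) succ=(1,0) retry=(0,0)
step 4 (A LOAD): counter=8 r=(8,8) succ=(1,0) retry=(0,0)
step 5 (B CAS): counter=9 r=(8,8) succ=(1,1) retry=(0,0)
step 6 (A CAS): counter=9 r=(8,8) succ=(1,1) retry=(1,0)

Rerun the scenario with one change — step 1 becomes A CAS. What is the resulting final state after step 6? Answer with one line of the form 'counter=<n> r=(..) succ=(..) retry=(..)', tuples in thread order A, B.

counter=8 r=(7,7) succ=(0,1) retry=(3,0)

(re-executing from step 1 with the substitution; state before step 1: counter=7 r=(0,0) succ=(0,0) retry=(0,0))
step 1 (A CAS): counter=7 r=(0,0) succ=(0,0) retry=(1,0)
step 2 (A CAS): counter=7 r=(0,0) succ=(0,0) retry=(2,0)
step 3 (B LOAD): counter=7 r=(0,7) succ=(0,0) retry=(2,0)
step 4 (A LOAD): counter=7 r=(7,7) succ=(0,0) retry=(2,0)
step 5 (B CAS): counter=8 r=(7,7) succ=(0,1) retry=(2,0)
step 6 (A CAS): counter=8 r=(7,7) succ=(0,1) retry=(3,0)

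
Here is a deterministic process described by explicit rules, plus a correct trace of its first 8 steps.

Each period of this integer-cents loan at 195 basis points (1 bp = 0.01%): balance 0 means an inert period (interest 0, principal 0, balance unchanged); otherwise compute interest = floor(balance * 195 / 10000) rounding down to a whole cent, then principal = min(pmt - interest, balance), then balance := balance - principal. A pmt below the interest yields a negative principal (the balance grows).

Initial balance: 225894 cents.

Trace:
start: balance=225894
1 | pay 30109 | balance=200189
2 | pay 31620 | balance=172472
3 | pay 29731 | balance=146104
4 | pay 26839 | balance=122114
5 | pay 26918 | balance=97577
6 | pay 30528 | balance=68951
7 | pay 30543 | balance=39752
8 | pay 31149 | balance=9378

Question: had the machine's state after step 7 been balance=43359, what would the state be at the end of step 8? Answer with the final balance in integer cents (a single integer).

13055

state after step 7 := balance=43359
8 | pay 31149 | balance=13055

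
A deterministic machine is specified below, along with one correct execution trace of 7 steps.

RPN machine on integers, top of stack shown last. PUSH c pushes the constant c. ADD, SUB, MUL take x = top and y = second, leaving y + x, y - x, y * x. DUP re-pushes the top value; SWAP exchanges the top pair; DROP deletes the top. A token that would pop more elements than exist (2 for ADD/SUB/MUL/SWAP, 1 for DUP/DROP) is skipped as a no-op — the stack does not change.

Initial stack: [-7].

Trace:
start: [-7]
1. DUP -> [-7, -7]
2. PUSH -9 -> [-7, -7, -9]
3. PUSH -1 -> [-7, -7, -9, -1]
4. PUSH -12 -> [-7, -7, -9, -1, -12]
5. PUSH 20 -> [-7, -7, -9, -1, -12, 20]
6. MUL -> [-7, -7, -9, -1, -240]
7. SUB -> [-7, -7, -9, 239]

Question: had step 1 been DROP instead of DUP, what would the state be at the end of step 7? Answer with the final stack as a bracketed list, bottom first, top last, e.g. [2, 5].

(re-executing from step 1 with the substitution; state before step 1: [-7])
1. DROP -> []
2. PUSH -9 -> [-9]
3. PUSH -1 -> [-9, -1]
4. PUSH -12 -> [-9, -1, -12]
5. PUSH 20 -> [-9, -1, -12, 20]
6. MUL -> [-9, -1, -240]
7. SUB -> [-9, 239]

[-9, 239]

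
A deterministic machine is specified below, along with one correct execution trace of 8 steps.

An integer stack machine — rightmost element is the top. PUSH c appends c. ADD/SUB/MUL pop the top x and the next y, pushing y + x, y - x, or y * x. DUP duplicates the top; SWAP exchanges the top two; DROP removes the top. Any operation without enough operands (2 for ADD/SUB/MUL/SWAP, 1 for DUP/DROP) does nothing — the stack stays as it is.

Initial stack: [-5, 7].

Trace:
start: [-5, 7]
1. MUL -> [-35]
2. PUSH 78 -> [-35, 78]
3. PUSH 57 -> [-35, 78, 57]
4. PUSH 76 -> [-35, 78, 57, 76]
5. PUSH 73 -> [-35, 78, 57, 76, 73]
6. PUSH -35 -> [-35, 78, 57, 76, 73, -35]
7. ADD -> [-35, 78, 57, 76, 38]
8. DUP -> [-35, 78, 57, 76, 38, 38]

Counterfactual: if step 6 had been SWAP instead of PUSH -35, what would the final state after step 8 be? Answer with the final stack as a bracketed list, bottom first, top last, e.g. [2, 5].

(re-executing from step 6 with the substitution; state before step 6: [-35, 78, 57, 76, 73])
6. SWAP -> [-35, 78, 57, 73, 76]
7. ADD -> [-35, 78, 57, 149]
8. DUP -> [-35, 78, 57, 149, 149]

[-35, 78, 57, 149, 149]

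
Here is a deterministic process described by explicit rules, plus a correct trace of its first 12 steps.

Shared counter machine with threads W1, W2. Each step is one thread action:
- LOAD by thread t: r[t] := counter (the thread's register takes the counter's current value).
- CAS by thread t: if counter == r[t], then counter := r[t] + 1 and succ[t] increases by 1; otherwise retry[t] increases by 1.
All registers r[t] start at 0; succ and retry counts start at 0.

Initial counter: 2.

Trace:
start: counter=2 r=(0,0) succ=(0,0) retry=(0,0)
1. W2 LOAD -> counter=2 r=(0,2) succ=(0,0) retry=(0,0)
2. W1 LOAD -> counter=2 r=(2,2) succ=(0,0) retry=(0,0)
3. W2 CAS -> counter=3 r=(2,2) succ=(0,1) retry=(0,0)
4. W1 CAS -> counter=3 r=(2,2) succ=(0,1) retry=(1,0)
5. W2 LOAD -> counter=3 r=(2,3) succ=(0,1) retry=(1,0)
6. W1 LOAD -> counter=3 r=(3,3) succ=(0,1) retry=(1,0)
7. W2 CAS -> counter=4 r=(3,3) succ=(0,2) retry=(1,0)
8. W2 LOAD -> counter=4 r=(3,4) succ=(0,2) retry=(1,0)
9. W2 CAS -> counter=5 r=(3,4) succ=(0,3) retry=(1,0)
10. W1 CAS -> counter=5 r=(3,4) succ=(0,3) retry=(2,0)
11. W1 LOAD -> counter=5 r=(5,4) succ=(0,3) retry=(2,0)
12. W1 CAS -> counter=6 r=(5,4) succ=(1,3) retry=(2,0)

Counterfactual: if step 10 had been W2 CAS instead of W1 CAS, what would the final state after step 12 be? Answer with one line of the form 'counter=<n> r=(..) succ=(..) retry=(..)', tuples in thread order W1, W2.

counter=6 r=(5,4) succ=(1,3) retry=(1,1)

(re-executing from step 10 with the substitution; state before step 10: counter=5 r=(3,4) succ=(0,3) retry=(1,0))
10. W2 CAS -> counter=5 r=(3,4) succ=(0,3) retry=(1,1)
11. W1 LOAD -> counter=5 r=(5,4) succ=(0,3) retry=(1,1)
12. W1 CAS -> counter=6 r=(5,4) succ=(1,3) retry=(1,1)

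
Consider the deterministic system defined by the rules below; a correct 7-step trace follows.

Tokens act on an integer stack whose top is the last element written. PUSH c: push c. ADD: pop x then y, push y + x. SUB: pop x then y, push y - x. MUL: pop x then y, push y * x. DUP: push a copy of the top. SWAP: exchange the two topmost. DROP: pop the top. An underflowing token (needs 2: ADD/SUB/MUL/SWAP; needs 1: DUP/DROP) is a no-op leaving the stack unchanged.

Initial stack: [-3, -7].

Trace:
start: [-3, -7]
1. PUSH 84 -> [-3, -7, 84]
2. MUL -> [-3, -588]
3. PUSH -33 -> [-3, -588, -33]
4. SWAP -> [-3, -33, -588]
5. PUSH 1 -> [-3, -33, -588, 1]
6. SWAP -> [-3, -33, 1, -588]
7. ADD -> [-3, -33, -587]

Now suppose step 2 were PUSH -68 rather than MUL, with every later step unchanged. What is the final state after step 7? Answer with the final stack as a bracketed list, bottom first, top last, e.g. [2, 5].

(re-executing from step 2 with the substitution; state before step 2: [-3, -7, 84])
2. PUSH -68 -> [-3, -7, 84, -68]
3. PUSH -33 -> [-3, -7, 84, -68, -33]
4. SWAP -> [-3, -7, 84, -33, -68]
5. PUSH 1 -> [-3, -7, 84, -33, -68, 1]
6. SWAP -> [-3, -7, 84, -33, 1, -68]
7. ADD -> [-3, -7, 84, -33, -67]

[-3, -7, 84, -33, -67]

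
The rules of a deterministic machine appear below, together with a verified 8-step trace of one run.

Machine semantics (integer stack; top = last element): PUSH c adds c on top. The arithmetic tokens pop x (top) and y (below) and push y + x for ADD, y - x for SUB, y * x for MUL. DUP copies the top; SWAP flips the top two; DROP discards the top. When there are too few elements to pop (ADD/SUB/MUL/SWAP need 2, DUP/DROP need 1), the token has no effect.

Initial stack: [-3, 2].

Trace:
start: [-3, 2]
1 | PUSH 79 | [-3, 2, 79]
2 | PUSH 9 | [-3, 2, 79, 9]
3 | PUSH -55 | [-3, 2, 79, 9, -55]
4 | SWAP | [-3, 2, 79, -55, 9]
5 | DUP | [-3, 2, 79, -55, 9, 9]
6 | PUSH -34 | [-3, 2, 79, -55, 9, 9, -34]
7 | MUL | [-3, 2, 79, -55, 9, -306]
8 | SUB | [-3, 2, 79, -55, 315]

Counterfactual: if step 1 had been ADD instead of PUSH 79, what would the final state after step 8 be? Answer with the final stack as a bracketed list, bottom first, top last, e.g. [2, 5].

(re-executing from step 1 with the substitution; state before step 1: [-3, 2])
1 | ADD | [-1]
2 | PUSH 9 | [-1, 9]
3 | PUSH -55 | [-1, 9, -55]
4 | SWAP | [-1, -55, 9]
5 | DUP | [-1, -55, 9, 9]
6 | PUSH -34 | [-1, -55, 9, 9, -34]
7 | MUL | [-1, -55, 9, -306]
8 | SUB | [-1, -55, 315]

[-1, -55, 315]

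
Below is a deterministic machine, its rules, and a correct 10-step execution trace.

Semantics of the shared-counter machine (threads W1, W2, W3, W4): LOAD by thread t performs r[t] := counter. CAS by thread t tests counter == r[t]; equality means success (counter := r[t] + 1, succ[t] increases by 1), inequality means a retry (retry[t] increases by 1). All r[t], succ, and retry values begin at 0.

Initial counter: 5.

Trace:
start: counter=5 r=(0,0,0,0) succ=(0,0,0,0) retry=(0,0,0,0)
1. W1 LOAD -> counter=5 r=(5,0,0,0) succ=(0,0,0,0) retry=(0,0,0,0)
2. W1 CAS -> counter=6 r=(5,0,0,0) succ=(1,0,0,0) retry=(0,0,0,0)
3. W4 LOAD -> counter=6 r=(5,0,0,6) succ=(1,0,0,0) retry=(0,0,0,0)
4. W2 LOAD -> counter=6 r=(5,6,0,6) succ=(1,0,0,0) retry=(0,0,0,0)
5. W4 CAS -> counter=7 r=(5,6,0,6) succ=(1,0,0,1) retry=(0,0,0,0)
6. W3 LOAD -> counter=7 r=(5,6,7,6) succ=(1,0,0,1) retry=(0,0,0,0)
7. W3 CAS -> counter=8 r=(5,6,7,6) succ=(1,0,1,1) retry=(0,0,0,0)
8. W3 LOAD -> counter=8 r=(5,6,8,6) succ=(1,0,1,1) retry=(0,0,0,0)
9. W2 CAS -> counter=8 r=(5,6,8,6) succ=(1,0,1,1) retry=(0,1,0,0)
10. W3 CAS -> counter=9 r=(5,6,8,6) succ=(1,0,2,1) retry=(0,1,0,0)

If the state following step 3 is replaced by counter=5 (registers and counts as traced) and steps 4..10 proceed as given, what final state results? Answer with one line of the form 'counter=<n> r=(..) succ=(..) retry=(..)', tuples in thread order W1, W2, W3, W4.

state after step 3 := counter=5 r=(5,0,0,6) succ=(1,0,0,0) retry=(0,0,0,0)
4. W2 LOAD -> counter=5 r=(5,5,0,6) succ=(1,0,0,0) retry=(0,0,0,0)
5. W4 CAS -> counter=5 r=(5,5,0,6) succ=(1,0,0,0) retry=(0,0,0,1)
6. W3 LOAD -> counter=5 r=(5,5,5,6) succ=(1,0,0,0) retry=(0,0,0,1)
7. W3 CAS -> counter=6 r=(5,5,5,6) succ=(1,0,1,0) retry=(0,0,0,1)
8. W3 LOAD -> counter=6 r=(5,5,6,6) succ=(1,0,1,0) retry=(0,0,0,1)
9. W2 CAS -> counter=6 r=(5,5,6,6) succ=(1,0,1,0) retry=(0,1,0,1)
10. W3 CAS -> counter=7 r=(5,5,6,6) succ=(1,0,2,0) retry=(0,1,0,1)

counter=7 r=(5,5,6,6) succ=(1,0,2,0) retry=(0,1,0,1)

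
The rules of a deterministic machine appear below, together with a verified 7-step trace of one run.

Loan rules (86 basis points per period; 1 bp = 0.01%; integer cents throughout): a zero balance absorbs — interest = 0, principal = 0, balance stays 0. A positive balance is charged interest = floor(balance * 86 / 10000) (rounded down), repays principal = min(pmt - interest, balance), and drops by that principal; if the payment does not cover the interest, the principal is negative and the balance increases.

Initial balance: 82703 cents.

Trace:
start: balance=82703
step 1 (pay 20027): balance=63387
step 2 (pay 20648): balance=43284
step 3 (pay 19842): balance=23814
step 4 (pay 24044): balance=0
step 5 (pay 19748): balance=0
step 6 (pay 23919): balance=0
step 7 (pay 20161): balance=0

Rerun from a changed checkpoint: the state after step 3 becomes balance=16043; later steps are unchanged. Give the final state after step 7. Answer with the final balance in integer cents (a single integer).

state after step 3 := balance=16043
step 4 (pay 24044): balance=0
step 5 (pay 19748): balance=0
step 6 (pay 23919): balance=0
step 7 (pay 20161): balance=0

0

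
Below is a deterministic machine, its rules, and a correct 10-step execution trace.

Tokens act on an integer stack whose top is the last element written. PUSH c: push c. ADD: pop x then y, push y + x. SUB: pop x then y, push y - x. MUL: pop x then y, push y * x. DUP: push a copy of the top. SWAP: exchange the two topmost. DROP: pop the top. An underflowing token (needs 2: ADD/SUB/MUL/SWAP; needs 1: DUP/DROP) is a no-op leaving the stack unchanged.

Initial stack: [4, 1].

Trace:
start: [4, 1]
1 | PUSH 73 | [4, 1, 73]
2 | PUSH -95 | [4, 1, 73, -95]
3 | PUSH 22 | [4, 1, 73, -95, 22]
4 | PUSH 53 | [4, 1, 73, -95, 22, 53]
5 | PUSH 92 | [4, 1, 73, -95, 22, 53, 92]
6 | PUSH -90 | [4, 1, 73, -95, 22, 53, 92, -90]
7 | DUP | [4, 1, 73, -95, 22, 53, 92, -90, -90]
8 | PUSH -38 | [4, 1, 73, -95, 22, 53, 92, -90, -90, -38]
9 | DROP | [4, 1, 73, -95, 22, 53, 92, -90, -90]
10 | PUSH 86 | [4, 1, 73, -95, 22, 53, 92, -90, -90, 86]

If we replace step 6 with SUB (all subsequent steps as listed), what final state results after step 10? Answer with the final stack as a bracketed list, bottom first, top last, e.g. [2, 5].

[4, 1, 73, -95, 22, -39, -39, 86]

(re-executing from step 6 with the substitution; state before step 6: [4, 1, 73, -95, 22, 53, 92])
6 | SUB | [4, 1, 73, -95, 22, -39]
7 | DUP | [4, 1, 73, -95, 22, -39, -39]
8 | PUSH -38 | [4, 1, 73, -95, 22, -39, -39, -38]
9 | DROP | [4, 1, 73, -95, 22, -39, -39]
10 | PUSH 86 | [4, 1, 73, -95, 22, -39, -39, 86]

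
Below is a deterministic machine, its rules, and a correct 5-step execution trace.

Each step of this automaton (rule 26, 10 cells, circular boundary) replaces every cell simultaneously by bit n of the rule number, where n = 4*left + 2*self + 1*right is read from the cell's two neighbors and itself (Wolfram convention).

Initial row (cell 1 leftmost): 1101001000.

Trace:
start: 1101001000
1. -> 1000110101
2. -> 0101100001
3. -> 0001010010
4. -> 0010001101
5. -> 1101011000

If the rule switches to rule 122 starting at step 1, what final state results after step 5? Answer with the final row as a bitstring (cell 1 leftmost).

(re-executing steps 1..5 under rule 122; state before step 1: 1101001000)
1. -> 1110110101
2. -> 0011111011
3. -> 1110001111
4. -> 0011011000
5. -> 0111111100

0111111100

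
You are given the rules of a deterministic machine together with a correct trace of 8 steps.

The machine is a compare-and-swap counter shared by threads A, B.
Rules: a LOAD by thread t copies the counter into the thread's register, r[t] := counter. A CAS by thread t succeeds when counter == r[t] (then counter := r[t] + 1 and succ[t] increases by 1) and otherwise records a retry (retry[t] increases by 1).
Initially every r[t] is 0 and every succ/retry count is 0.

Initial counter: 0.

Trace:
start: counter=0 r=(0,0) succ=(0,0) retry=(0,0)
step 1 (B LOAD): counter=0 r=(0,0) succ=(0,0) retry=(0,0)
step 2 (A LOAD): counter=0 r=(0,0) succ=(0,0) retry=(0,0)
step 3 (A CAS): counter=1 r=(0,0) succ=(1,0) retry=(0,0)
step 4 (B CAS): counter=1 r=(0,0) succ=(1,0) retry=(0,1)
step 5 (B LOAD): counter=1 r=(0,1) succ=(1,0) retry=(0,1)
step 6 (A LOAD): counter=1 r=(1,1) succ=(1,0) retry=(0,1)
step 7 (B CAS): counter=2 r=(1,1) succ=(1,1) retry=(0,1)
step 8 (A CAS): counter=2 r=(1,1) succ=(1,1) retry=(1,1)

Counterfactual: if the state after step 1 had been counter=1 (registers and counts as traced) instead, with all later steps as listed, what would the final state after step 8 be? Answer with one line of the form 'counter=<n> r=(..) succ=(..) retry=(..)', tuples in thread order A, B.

state after step 1 := counter=1 r=(0,0) succ=(0,0) retry=(0,0)
step 2 (A LOAD): counter=1 r=(1,0) succ=(0,0) retry=(0,0)
step 3 (A CAS): counter=2 r=(1,0) succ=(1,0) retry=(0,0)
step 4 (B CAS): counter=2 r=(1,0) succ=(1,0) retry=(0,1)
step 5 (B LOAD): counter=2 r=(1,2) succ=(1,0) retry=(0,1)
step 6 (A LOAD): counter=2 r=(2,2) succ=(1,0) retry=(0,1)
step 7 (B CAS): counter=3 r=(2,2) succ=(1,1) retry=(0,1)
step 8 (A CAS): counter=3 r=(2,2) succ=(1,1) retry=(1,1)

counter=3 r=(2,2) succ=(1,1) retry=(1,1)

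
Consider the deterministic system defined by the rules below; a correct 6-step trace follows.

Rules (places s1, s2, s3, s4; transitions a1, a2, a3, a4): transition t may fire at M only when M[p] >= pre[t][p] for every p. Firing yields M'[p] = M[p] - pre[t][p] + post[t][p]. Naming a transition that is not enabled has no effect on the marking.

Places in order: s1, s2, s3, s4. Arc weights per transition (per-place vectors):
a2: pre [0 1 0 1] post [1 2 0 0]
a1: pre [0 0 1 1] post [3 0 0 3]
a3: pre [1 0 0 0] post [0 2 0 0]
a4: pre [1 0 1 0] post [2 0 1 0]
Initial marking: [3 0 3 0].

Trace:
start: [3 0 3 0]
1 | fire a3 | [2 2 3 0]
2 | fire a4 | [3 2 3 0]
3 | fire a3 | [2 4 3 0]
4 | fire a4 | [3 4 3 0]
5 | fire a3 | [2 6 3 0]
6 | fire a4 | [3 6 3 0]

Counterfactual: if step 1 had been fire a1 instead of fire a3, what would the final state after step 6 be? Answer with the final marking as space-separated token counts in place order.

4 4 3 0

(re-executing from step 1 with the substitution; state before step 1: [3 0 3 0])
1 | fire a1 | [3 0 3 0]
2 | fire a4 | [4 0 3 0]
3 | fire a3 | [3 2 3 0]
4 | fire a4 | [4 2 3 0]
5 | fire a3 | [3 4 3 0]
6 | fire a4 | [4 4 3 0]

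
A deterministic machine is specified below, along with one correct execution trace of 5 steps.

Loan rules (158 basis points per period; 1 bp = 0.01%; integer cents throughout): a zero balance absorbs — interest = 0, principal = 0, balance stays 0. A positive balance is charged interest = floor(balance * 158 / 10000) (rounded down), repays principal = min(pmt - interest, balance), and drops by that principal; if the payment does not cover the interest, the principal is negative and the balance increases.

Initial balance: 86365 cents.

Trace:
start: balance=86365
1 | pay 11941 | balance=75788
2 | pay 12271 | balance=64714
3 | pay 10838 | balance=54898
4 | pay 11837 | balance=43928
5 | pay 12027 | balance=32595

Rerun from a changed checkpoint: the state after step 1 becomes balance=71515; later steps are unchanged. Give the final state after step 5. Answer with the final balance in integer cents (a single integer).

28044

state after step 1 := balance=71515
2 | pay 12271 | balance=60373
3 | pay 10838 | balance=50488
4 | pay 11837 | balance=39448
5 | pay 12027 | balance=28044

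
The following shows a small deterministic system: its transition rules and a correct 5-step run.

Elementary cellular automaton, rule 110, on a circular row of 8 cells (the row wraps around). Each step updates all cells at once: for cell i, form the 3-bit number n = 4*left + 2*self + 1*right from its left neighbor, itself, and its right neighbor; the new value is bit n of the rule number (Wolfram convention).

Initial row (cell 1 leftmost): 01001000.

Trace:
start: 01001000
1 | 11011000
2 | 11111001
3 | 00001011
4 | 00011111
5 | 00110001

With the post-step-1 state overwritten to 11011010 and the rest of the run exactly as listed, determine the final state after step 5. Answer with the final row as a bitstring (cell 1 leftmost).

state after step 1 := 11011010
2 | 11111111
3 | 00000000
4 | 00000000
5 | 00000000

00000000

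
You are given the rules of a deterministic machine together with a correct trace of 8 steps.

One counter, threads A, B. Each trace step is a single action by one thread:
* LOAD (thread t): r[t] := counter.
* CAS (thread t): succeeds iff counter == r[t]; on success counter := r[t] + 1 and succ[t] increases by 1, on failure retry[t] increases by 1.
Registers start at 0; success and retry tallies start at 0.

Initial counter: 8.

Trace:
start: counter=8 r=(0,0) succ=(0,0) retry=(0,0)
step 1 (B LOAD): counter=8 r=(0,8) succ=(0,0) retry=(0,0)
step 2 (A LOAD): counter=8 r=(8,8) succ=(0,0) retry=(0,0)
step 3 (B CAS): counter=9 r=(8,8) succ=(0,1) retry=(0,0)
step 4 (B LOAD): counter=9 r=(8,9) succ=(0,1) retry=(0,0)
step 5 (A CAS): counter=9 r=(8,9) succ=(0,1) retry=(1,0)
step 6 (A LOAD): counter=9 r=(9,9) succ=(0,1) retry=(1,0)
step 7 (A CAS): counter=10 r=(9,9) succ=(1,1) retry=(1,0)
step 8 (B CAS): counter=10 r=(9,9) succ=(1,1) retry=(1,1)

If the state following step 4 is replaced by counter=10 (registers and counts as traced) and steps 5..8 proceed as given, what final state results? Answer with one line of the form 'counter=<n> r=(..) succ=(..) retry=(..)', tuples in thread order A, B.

counter=11 r=(10,9) succ=(1,1) retry=(1,1)

state after step 4 := counter=10 r=(8,9) succ=(0,1) retry=(0,0)
step 5 (A CAS): counter=10 r=(8,9) succ=(0,1) retry=(1,0)
step 6 (A LOAD): counter=10 r=(10,9) succ=(0,1) retry=(1,0)
step 7 (A CAS): counter=11 r=(10,9) succ=(1,1) retry=(1,0)
step 8 (B CAS): counter=11 r=(10,9) succ=(1,1) retry=(1,1)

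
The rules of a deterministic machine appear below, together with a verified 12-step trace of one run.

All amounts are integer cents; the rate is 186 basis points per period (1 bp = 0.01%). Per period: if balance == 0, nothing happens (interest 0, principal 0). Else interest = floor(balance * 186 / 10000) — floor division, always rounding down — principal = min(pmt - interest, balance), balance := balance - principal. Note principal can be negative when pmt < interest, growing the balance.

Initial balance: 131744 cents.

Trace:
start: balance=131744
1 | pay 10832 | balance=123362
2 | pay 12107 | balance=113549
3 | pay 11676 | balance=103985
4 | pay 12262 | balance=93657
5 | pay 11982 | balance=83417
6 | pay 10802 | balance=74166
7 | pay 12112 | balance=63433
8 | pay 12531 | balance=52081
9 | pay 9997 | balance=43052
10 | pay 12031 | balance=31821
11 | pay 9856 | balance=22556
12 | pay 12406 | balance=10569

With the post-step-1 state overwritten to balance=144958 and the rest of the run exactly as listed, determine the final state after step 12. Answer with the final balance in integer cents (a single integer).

37018

state after step 1 := balance=144958
2 | pay 12107 | balance=135547
3 | pay 11676 | balance=126392
4 | pay 12262 | balance=116480
5 | pay 11982 | balance=106664
6 | pay 10802 | balance=97845
7 | pay 12112 | balance=87552
8 | pay 12531 | balance=76649
9 | pay 9997 | balance=68077
10 | pay 12031 | balance=57312
11 | pay 9856 | balance=48522
12 | pay 12406 | balance=37018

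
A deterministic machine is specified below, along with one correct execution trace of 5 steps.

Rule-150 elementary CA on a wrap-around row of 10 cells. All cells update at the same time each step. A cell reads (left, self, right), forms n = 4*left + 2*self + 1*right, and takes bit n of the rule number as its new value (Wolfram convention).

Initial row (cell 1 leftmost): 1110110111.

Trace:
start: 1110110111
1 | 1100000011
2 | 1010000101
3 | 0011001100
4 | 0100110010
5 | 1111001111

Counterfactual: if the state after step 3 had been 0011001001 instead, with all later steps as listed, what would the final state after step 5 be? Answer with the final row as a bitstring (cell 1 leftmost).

1011011111

state after step 3 := 0011001001
4 | 1100111111
5 | 1011011111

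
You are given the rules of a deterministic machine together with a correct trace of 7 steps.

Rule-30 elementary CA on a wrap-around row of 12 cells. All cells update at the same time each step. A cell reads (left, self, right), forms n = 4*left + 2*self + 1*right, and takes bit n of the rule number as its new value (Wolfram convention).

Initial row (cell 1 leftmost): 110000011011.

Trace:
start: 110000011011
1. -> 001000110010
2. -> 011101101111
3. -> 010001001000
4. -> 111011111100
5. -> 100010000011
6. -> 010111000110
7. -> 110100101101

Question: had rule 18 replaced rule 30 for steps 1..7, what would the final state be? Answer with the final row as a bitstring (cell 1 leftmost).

(re-executing steps 1..7 under rule 18; state before step 1: 110000011011)
1. -> 001000100000
2. -> 010101010000
3. -> 100000001000
4. -> 010000010101
5. -> 001000100000
6. -> 010101010000
7. -> 100000001000

100000001000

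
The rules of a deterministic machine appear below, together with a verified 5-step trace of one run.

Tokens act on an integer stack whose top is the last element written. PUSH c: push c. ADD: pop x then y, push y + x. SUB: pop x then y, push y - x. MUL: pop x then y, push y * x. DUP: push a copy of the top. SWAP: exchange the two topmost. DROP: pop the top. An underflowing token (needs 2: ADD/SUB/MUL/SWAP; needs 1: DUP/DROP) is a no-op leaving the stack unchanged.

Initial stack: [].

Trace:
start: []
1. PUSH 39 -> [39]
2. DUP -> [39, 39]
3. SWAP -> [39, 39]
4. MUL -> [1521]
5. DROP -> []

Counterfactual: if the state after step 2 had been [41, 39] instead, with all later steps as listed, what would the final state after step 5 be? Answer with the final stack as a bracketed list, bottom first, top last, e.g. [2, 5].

[]

state after step 2 := [41, 39]
3. SWAP -> [39, 41]
4. MUL -> [1599]
5. DROP -> []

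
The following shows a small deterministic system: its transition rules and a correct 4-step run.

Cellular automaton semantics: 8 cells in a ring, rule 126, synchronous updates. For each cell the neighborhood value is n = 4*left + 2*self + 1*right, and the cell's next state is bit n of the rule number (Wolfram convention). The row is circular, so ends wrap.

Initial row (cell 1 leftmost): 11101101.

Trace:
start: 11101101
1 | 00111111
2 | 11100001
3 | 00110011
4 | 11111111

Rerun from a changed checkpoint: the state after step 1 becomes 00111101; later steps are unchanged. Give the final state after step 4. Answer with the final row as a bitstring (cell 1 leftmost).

01100110

state after step 1 := 00111101
2 | 11100111
3 | 00111100
4 | 01100110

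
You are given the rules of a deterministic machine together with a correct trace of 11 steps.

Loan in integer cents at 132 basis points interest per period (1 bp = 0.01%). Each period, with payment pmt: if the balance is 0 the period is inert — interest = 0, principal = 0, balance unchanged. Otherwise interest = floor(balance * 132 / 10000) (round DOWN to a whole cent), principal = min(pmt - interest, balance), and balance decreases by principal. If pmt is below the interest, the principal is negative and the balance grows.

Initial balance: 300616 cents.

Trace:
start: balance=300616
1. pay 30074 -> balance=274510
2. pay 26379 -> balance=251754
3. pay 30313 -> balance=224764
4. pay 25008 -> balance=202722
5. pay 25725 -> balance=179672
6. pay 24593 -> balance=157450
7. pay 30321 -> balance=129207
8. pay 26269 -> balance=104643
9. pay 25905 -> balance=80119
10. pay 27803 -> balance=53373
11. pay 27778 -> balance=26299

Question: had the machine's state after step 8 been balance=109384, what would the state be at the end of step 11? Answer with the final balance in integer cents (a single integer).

31229

state after step 8 := balance=109384
9. pay 25905 -> balance=84922
10. pay 27803 -> balance=58239
11. pay 27778 -> balance=31229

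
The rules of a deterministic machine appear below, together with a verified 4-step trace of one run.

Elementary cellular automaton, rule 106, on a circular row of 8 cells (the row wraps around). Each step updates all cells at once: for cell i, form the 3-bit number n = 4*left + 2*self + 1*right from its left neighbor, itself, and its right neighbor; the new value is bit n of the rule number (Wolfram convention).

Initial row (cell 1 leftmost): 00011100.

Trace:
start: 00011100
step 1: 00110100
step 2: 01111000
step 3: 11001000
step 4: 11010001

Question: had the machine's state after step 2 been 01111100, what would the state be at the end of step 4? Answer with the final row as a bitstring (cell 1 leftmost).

state after step 2 := 01111100
step 3: 11000100
step 4: 11001001

11001001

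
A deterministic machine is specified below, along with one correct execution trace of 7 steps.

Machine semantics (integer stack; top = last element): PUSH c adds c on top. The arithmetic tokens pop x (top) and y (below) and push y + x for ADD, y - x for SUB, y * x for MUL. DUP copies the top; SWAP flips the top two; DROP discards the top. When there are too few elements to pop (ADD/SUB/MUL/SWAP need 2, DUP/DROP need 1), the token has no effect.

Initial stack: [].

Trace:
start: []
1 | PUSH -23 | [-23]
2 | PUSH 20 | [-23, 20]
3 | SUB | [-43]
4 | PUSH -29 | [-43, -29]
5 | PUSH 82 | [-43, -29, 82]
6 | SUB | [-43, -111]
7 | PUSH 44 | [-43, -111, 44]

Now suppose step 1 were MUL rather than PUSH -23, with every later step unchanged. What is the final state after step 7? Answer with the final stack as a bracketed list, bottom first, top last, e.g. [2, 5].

[20, -111, 44]

(re-executing from step 1 with the substitution; state before step 1: [])
1 | MUL | []
2 | PUSH 20 | [20]
3 | SUB | [20]
4 | PUSH -29 | [20, -29]
5 | PUSH 82 | [20, -29, 82]
6 | SUB | [20, -111]
7 | PUSH 44 | [20, -111, 44]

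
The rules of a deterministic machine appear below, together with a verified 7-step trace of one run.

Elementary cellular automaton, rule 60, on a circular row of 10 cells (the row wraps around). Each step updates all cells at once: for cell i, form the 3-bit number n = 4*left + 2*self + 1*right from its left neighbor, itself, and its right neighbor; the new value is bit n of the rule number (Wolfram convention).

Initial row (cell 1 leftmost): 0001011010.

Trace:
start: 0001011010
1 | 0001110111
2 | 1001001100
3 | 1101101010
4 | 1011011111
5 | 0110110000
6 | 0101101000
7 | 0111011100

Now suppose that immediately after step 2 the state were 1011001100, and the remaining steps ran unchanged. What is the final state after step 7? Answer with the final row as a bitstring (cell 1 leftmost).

0100010000

state after step 2 := 1011001100
3 | 1110101010
4 | 1001111111
5 | 0101000000
6 | 0111100000
7 | 0100010000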